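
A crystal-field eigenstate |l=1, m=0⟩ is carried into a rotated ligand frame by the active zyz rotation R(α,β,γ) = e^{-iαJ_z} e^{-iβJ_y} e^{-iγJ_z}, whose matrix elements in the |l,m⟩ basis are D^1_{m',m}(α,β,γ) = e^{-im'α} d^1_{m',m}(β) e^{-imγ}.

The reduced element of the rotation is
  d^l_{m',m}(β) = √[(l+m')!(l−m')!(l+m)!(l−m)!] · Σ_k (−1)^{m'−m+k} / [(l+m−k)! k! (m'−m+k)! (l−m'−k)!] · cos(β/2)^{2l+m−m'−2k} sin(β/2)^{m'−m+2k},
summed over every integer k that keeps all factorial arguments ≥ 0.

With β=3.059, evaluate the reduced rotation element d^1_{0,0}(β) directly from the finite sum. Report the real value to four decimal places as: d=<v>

d^1_{0,0}(β=3.0590) via the finite sum:
c=cos(3.059000/2)=0.041285, s=sin(3.059000/2)=0.999147; N=√[1·1·1·1]=1.000000
k: max(0,(0)−(0))=0 … min(1+(0),1−(0))=1
  k=0: (−1)^0·1.0000/(1)·0.0413^2·0.9991^0 = +0.001704
  k=1: (−1)^1·1.0000/(1)·0.0413^0·0.9991^2 = -0.998296
d^1_{0,0}(3.0590) = +0.001704 -0.998296 = -0.996591

d=-0.9966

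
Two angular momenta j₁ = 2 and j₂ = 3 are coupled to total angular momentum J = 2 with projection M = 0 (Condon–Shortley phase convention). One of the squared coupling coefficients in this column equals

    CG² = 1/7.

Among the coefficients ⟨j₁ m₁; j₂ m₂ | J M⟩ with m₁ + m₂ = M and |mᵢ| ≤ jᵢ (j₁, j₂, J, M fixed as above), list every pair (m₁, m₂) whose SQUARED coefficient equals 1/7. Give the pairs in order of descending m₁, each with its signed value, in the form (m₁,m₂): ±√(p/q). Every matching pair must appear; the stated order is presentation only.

(1,-1): −√(1/7); (-1,1): +√(1/7)

Admissible pairs with m₁+m₂ = M = 0: (-2,2), (-1,1), (0,0), (1,-1), (2,-2)
  (m₁,m₂)=(2,-2): CG² = 5/14, CG = +√(5/14)
  (m₁,m₂)=(1,-1): CG² = 1/7, CG = −√(1/7)   ← matches the target
  (m₁,m₂)=(0,0): CG² = 0/1, CG = 0
  (m₁,m₂)=(-1,1): CG² = 1/7, CG = +√(1/7)   ← matches the target
  (m₁,m₂)=(-2,2): CG² = 5/14, CG = −√(5/14)
Pairs with CG² = 1/7: (1,-1): −√(1/7); (-1,1): +√(1/7)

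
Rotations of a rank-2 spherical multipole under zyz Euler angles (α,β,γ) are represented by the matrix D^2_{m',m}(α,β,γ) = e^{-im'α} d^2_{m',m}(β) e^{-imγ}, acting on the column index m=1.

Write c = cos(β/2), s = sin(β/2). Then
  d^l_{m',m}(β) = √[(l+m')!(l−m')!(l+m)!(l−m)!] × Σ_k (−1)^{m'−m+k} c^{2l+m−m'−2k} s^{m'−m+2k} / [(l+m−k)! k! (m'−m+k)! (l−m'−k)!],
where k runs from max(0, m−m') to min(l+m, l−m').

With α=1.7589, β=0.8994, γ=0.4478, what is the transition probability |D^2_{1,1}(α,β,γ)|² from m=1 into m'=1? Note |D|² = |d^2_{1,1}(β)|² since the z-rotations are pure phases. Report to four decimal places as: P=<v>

Split into d^2_{1,1}(β=0.8994) × two z-phases.
c=cos(0.899400/2)=0.900578, s=sin(0.899400/2)=0.434695; N=√[6·1·6·1]=6.000000
The bounds max(0,m−m')=0 and min(l+m,l−m')=1 give 2 terms
  k=0: (−1)^0·6.0000/(6)·0.9006^4·0.4347^0 = +0.657786
  k=1: (−1)^1·6.0000/(2)·0.9006^2·0.4347^2 = -0.459762
d^2_{1,1}(0.8994) = +0.657786 -0.459762 = +0.198023
|D^2_{1,1}|² = |d^2_{1,1}(β)|² = (+0.198023)² = 0.039213 (the z-rotation phases have unit modulus)

P=0.0392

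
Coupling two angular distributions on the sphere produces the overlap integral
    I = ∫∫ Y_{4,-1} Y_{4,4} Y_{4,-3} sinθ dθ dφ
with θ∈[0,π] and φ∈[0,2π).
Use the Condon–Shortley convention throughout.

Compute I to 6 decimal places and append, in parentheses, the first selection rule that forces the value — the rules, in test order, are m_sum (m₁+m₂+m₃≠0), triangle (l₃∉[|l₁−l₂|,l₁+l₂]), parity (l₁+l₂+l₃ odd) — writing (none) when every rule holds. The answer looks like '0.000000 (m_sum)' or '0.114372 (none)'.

Rules hold: Σm=0, L=12 even, 0≤4≤8.
N = 9·9·9 = 729
Δ = 4!·4!·4!/13! = 1/450450
Racah Σ t=0..4: t=0:+1/13824 t=1:−1/216 t=2:+1/64 t=3:−1/216 t=4:+1/13824 = 5/768
⇒ 3j(4 4 4; 0 0 0)² = 18/1001, sgn +1
Racah Σ t=4..4: t=4:+1/3456 = 1/3456
⇒ 3j(4 4 4; -1 4 -3)² = 35/1287, sgn -1
4πI² = N·(3j₀)²·(3jₘ)² = 7290/20449
I = -1·√(0.356497/4π) = -0.16843130
No selection rule forces the value: the integral is nonzero (none).

-0.168431 (none)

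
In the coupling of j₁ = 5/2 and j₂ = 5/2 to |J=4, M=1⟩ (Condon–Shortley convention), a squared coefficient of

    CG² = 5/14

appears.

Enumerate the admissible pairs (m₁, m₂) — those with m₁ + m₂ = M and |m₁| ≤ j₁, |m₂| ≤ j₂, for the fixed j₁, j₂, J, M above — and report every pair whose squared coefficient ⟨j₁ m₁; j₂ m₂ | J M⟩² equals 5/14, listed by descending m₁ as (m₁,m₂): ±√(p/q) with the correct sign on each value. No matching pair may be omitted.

(3/2,-1/2): +√(5/14); (-1/2,3/2): −√(5/14)

Admissible pairs with m₁+m₂ = M = 1: (-3/2,5/2), (-1/2,3/2), (1/2,1/2), (3/2,-1/2), (5/2,-3/2)
  (m₁,m₂)=(5/2,-3/2): CG² = 1/7, CG = +√(1/7)
  (m₁,m₂)=(3/2,-1/2): CG² = 5/14, CG = +√(5/14)   ← matches the target
  (m₁,m₂)=(1/2,1/2): CG² = 0/1, CG = 0
  (m₁,m₂)=(-1/2,3/2): CG² = 5/14, CG = −√(5/14)   ← matches the target
  (m₁,m₂)=(-3/2,5/2): CG² = 1/7, CG = −√(1/7)
Pairs with CG² = 5/14: (3/2,-1/2): +√(5/14); (-1/2,3/2): −√(5/14)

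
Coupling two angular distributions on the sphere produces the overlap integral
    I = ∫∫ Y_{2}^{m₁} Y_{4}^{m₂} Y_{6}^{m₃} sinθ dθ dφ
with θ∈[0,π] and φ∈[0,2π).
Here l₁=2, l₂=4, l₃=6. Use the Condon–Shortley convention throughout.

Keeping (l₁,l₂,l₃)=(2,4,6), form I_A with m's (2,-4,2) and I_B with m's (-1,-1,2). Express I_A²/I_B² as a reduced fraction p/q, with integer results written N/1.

l's match ⇒ only the (l;m) 3-j factors differ between A and B.
A: triangle coeff Δ(2,4,6) = 1/6435; Σ_t [0,0]: t=0:+1/967680 = 1/967680; (3j)²=1/6435 [(2 4 6; 2 -4 2)], sign=+1
B: triangle coeff Δ(2,4,6) = 1/6435; Σ_t [0,0]: t=0:+1/4320 = 1/4320; (3j)²=224/6435 [(2 4 6; -1 -1 2)], sign=+1
I_A²/I_B² = (1/6435)/(224/6435) = 1/224

1/224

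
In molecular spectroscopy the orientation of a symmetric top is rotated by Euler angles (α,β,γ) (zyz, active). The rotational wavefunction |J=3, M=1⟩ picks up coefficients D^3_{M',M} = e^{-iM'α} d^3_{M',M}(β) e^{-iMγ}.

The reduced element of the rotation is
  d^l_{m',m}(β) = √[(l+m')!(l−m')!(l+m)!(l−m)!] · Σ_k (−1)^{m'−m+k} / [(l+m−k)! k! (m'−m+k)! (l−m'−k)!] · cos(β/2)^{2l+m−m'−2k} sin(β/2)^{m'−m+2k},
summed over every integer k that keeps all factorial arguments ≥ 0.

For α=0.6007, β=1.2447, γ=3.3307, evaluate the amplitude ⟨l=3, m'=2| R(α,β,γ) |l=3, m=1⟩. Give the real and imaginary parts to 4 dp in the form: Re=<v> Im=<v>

Split into d^3_{2,1}(β=1.2447) × two z-phases.
With c≡cos(β/2)=0.812511 and s≡sin(β/2)=0.582946, N=[120·1·24·2]^{1/2}=75.894664
k: max(0,(1)−(2))=0 … min(3+(1),3−(2))=1
  k=0: (−1)^1·75.8947/(24)·0.8125^5·0.5829^1 = -0.652791
  k=1: (−1)^2·75.8947/(12)·0.8125^3·0.5829^3 = +0.672052
d^3_{2,1}(1.2447) = -0.652791 +0.672052 = +0.019261
D = (+0.361053-0.932545i)·(+0.019261)·(-0.982172+0.187982i) = -0.003454+0.018949i

Re=-0.0035 Im=0.0189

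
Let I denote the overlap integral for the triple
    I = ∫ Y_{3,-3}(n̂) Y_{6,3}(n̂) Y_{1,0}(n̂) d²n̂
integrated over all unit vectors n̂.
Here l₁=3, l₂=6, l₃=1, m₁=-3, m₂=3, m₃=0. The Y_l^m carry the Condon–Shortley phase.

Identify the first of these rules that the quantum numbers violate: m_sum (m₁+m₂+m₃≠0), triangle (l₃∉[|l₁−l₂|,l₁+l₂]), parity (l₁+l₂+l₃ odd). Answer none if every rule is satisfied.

m₁+m₂+m₃ = -3 + 3 + 0 = 0  ✓
triangle: need |l₁−l₂| ≤ l₃ ≤ l₁+l₂ = [3,9]; l₃=1 is outside  ✗
parity: l₁+l₂+l₃ = 10 is even

triangle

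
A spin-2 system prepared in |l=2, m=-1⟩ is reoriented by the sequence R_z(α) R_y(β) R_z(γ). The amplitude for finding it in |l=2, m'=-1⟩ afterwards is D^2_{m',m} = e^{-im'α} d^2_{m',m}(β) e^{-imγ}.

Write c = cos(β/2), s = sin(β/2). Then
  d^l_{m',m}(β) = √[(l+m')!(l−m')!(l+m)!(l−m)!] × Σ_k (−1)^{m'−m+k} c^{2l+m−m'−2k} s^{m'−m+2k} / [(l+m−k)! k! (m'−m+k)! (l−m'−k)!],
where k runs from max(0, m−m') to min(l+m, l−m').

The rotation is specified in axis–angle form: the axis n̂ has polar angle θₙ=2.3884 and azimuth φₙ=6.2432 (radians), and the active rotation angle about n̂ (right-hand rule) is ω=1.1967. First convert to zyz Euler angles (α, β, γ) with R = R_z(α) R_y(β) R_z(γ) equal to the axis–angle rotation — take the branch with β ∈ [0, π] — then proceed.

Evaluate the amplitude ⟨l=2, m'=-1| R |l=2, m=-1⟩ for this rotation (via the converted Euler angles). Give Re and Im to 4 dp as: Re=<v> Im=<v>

Axis–angle → zyz. n̂ = (sinθₙcosφₙ, sinθₙsinφₙ, cosθₙ) = (+0.683425, -0.027342, -0.729509), ω = 1.1967.
R = I cosω + sinω [n̂]ₓ + (1−cosω) n̂n̂ᵀ gives
  R = [+0.661819, +0.667197, -0.341824; -0.690912, +0.365906, -0.623501; -0.290923, +0.648815, +0.703138]
β = atan2(√(R₁₃²+R₂₃²), R₃₃) = 0.790995; α = atan2(R₂₃, R₁₃) mod 2π = 4.210903; γ = atan2(R₃₂, −R₃₁) mod 2π = 1.149281
D^2_{-1,-1}(4.2109,0.7910,1.1493) = e^{-i·-1·4.2109}·d^2_{-1,-1}(0.7910)·e^{-i·-1·1.1493}. Compute d first:
c=cos(0.790995/2)=0.922805, s=sin(0.790995/2)=0.385267; N=√[1·6·1·6]=6.000000
The bounds max(0,m−m')=0 and min(l+m,l−m')=1 give 2 terms
  k=0: (−1)^0·6.0000/(6)·0.9228^4·0.3853^0 = +0.725170
  k=1: (−1)^1·6.0000/(2)·0.9228^2·0.3853^2 = -0.379197
d^2_{-1,-1}(0.7910) = +0.725170 -0.379197 = +0.345972
Attach z-rotation phases: D = e^{-i(-1)(4.2109)}·(+0.345972)·e^{-i(-1)(1.1493)} = +0.208770-0.275884i

Re=0.2088 Im=-0.2759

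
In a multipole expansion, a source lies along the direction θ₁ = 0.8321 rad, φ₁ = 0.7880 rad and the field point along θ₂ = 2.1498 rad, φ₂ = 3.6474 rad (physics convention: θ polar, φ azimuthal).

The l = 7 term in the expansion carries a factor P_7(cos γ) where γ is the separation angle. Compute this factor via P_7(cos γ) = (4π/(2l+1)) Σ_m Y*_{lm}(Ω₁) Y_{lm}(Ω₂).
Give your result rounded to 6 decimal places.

-0.194255

Expand P_7 via completeness: Σ_{m} conj(Y_{7,m}) at Ω₁ times Y_{7,m} at Ω₂ —
  m=-7: Y*=+0.043471-0.041915i  Y=+0.132609-0.055919i  product +0.003421-0.007989i
  m=-6: Y*=+0.003212-0.205745i  Y=+0.350031+0.037508i  product +0.008841-0.071897i
  m=-5: Y*=-0.276839-0.284137i  Y=+0.356732+0.250686i  product -0.027528-0.170760i
  m=-4: Y*=-0.427236-0.004447i  Y=+0.076891+0.158193i  product -0.032147-0.067928i
  m=-3: Y*=-0.078706+0.077486i  Y=+0.013641-0.255338i  product +0.018712+0.021154i
  m=-2: Y*=+0.001642-0.315451i  Y=+0.162778-0.260107i  product -0.081784-0.051775i
  m=-1: Y*=-0.185243-0.186209i  Y=-0.119722+0.066310i  product +0.034525+0.010010i
  m=+0: Y*=+0.245842-0.000000i  Y=-0.325226+0.000000i  product -0.079954+0.000000i
  m=+1: Y*=+0.185243-0.186209i  Y=+0.119722+0.066310i  product +0.034525-0.010010i
  m=+2: Y*=+0.001642+0.315451i  Y=+0.162778+0.260107i  product -0.081784+0.051775i
  m=+3: Y*=+0.078706+0.077486i  Y=-0.013641-0.255338i  product +0.018712-0.021154i
  m=+4: Y*=-0.427236+0.004447i  Y=+0.076891-0.158193i  product -0.032147+0.067928i
  m=+5: Y*=+0.276839-0.284137i  Y=-0.356732+0.250686i  product -0.027528+0.170760i
  m=+6: Y*=+0.003212+0.205745i  Y=+0.350031-0.037508i  product +0.008841+0.071897i
  m=+7: Y*=-0.043471-0.041915i  Y=-0.132609-0.055919i  product +0.003421+0.007989i
Σ over m = -0.231875-0.000000i; ×(4π/15) → -0.194255-0.000000i. Real part: -0.194255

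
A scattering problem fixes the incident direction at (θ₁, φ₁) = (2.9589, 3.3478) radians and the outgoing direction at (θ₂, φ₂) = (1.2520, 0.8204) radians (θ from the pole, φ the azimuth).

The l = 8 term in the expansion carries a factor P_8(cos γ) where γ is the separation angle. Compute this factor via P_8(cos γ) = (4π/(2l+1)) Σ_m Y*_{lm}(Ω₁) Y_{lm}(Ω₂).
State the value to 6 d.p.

-0.196121

Addition theorem: P_8(cos γ) = (4π/17) Σ_m Y*_{lm}(Ω₁) Y_{lm}(Ω₂), m = −8…8:
  m=-8: Y*=-0.00000 + 0.00000j  Y=0.32756 - 0.09420j  product 0.00000 + 0.00000j
  m=-7: Y*=0.00000 + 0.00001j  Y=0.38586 + 0.23150j  product -0.00000 + 0.00001j
  m=-6: Y*=0.00006 + 0.00017j  Y=0.02725 + 0.12783j  product -0.00002 + 0.00001j
  m=-5: Y*=0.00094 + 0.00156j  Y=0.17220 - 0.24617j  product 0.00055 + 0.00004j
  m=-4: Y*=0.00916 + 0.00992j  Y=0.25247 - 0.03558j  product 0.00267 + 0.00218j
  m=-3: Y*=0.06011 + 0.04279j  Y=-0.14984 - 0.12127j  product -0.00382 - 0.01370j
  m=-2: Y*=0.25845 + 0.11307j  Y=-0.02029 - 0.28938j  product 0.02748 - 0.07708j
  m=-1: Y*=0.64440 + 0.13480j  Y=-0.09642 + 0.10342j  product -0.07608 + 0.05365j
  m=+0: Y*=0.56175 + 0.00000j  Y=-0.29703 + 0.00000j  product -0.16686 + 0.00000j
  m=+1: Y*=-0.64440 + 0.13480j  Y=0.09642 + 0.10342j  product -0.07608 - 0.05365j
  m=+2: Y*=0.25845 - 0.11307j  Y=-0.02029 + 0.28938j  product 0.02748 + 0.07708j
  m=+3: Y*=-0.06011 + 0.04279j  Y=0.14984 - 0.12127j  product -0.00382 + 0.01370j
  m=+4: Y*=0.00916 - 0.00992j  Y=0.25247 + 0.03558j  product 0.00267 - 0.00218j
  m=+5: Y*=-0.00094 + 0.00156j  Y=-0.17220 - 0.24617j  product 0.00055 - 0.00004j
  m=+6: Y*=0.00006 - 0.00017j  Y=0.02725 - 0.12783j  product -0.00002 - 0.00001j
  m=+7: Y*=-0.00000 + 0.00001j  Y=-0.38586 + 0.23150j  product -0.00000 - 0.00001j
  m=+8: Y*=-0.00000 - 0.00000j  Y=0.32756 + 0.09420j  product 0.00000 - 0.00000j
Total Σ_m = -0.26532 - 0.00000j. Multiply by 0.739198: -0.19612 - 0.00000j. P_8(cos γ) = -0.196121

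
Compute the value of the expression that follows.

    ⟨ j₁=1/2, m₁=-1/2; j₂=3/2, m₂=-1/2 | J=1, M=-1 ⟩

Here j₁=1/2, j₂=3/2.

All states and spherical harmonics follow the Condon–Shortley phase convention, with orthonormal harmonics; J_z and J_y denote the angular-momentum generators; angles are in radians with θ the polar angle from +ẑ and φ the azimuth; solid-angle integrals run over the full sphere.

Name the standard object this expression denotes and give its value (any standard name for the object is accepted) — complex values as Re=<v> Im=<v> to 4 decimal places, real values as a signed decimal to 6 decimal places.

Clebsch–Gordan coefficient, −√(1/4) ≈ -0.500000

This is a Clebsch–Gordan (vector-coupling) coefficient.
triangle: 1!×0!×2!/4! = 2/24
(j±m)!: 0!×1!×1!×2!×0!×2! = 4
prefactor² = (2J+1)×Δ×N² = 1
  k=1: −1/(1!×0!×0!×0!×0!×2!) = -1/2
Σ = -1/2  ⇒  CG² = 1×(-1/2)² = 1/4
CG = −√(1/4) = -0.500000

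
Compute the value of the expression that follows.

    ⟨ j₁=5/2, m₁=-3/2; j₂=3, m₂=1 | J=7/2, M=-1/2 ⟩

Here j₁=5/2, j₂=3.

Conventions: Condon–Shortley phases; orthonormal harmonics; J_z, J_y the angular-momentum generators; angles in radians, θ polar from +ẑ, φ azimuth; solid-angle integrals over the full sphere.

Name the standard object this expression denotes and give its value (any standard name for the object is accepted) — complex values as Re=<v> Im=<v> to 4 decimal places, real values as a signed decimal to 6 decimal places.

This is a Clebsch–Gordan (vector-coupling) coefficient.
√[8·2!3!4!/10! · 1!4!4!2!3!4!] = √(18432/175)
  +(−1)^1/∏(1,1,3,3,0,1)! = -1/36  (running -1/36)
  +(−1)^2/∏(2,0,2,2,1,2)! = 1/16  (running 5/144)
⟨..|..⟩ = √(18432/175)·(5/144) = +0.356348

Clebsch–Gordan coefficient, +√(8/63) ≈ +0.356348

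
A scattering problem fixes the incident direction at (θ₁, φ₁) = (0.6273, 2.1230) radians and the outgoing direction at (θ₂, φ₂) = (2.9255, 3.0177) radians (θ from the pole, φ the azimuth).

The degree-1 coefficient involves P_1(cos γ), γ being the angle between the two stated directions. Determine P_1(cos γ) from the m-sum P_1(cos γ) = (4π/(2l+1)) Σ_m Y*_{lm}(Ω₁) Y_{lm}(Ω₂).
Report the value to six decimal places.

Term-by-term m-sum for l=1 (normalisation 4π/3 = 4.188790):
  [-1]  conj(Y_{1,-1})(Ω₁) = -0.10638 + 0.17265j ; Y_{1,-1}(Ω₂) = -0.07351 - 0.00915j ; Δ = 0.00940 - 0.01172j
  [+0]  conj(Y_{1,0})(Ω₁) = 0.39558 + 0.00000j ; Y_{1,0}(Ω₂) = -0.47724 + 0.00000j ; Δ = -0.18879 + 0.00000j
  [+1]  conj(Y_{1,1})(Ω₁) = 0.10638 + 0.17265j ; Y_{1,1}(Ω₂) = 0.07351 - 0.00915j ; Δ = 0.00940 + 0.01172j
Σ over m = -0.16999 + 0.00000j; ×(4π/3) → -0.71203 + 0.00000j. Real part: -0.712033

-0.712033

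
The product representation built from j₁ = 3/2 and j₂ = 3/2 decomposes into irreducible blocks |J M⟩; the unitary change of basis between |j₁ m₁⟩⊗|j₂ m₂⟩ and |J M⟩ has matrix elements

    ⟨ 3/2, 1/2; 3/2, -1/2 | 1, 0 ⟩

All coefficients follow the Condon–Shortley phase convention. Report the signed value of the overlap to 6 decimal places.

triangle: 2!×1!×1!/5! = 2/120
(j±m)!: 2!×1!×1!×2!×1!×1! = 4
prefactor² = (2J+1)×Δ×N² = 1/5
  k=0: +1/(0!×2!×1!×1!×0!×0!) = 1/2
  k=1: −1/(1!×1!×0!×0!×1!×1!) = -1
Σ = -1/2  ⇒  CG² = 1/5×(-1/2)² = 1/20
CG = −√(1/20) = -0.223607

−√(1/20) = -0.223607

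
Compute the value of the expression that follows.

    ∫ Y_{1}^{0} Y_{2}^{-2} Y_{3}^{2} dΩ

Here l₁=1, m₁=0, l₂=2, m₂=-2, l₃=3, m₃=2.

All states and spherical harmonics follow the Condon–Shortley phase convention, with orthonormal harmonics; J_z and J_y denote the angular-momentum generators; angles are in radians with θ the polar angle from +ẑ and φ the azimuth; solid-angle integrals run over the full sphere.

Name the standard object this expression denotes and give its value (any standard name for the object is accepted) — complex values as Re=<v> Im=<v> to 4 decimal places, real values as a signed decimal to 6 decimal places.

Gaunt coefficient, +0.184674

This is a Gaunt coefficient — the integral of a triple product of spherical harmonics over the sphere.
Checks pass: Σm=0; 6 even; l₃=3∈[1,3].
(2·1+1)(2·2+1)(2·3+1) = 105
Δ: 0! 2! 4! / 7! → 1/105
sum: t=0:+1/4 = 1/4
3j²(1 2 3; 0 0 0) = Δ·Π!·Σ² = 3/35  (sign -1)
sum: t=0:+1/24 = 1/24
3j²(1 2 3; 0 -2 2) = Δ·Π!·Σ² = 1/21  (sign -1)
combine: 4πI² = 105·3/35·1/21 = 3/7
take √, sign +1: I = 0.18467439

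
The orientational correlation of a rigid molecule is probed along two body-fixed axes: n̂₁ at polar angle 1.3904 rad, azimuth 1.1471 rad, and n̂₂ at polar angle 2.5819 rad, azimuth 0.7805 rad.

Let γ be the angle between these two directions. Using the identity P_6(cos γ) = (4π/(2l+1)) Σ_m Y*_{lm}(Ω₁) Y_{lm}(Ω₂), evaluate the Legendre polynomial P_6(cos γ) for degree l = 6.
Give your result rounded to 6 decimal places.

Expand P_6 via completeness: Σ_{m} conj(Y_{6,m}) at Ω₁ times Y_{6,m} at Ω₂ —
  term(m=-6) = -0.00279 + 0.00383j   from Y*(Ω₁)=0.36157 + 0.24705j, Y(Ω₂)=-0.00032 + 0.01082j
  term(m=-5) = 0.00429 - 0.01599j   from Y*(Ω₁)=0.23620 - 0.14406j, Y(Ω₂)=0.04333 - 0.04125j
  term(m=-4) = -0.00440 - 0.04199j   from Y*(Ω₁)=0.02669 + 0.21419j, Y(Ω₂)=-0.19555 - 0.00383j
  term(m=-3) = 0.05407 + 0.10619j   from Y*(Ω₁)=0.28130 + 0.08692j, Y(Ω₂)=0.28196 + 0.29037j
  term(m=-2) = 0.04979 + 0.04484j   from Y*(Ω₁)=-0.09488 + 0.10744j, Y(Ω₂)=0.00458 - 0.46744j
  term(m=-1) = -0.02428 - 0.00932j   from Y*(Ω₁)=0.12163 + 0.26969j, Y(Ω₂)=-0.06247 + 0.06186j
  term(m=+0) = 0.05088 + 0.00000j   from Y*(Ω₁)=-0.12324 + 0.00000j, Y(Ω₂)=-0.41289 + 0.00000j
  term(m=+1) = -0.02428 + 0.00932j   from Y*(Ω₁)=-0.12163 + 0.26969j, Y(Ω₂)=0.06247 + 0.06186j
  term(m=+2) = 0.04979 - 0.04484j   from Y*(Ω₁)=-0.09488 - 0.10744j, Y(Ω₂)=0.00458 + 0.46744j
  term(m=+3) = 0.05407 - 0.10619j   from Y*(Ω₁)=-0.28130 + 0.08692j, Y(Ω₂)=-0.28196 + 0.29037j
  term(m=+4) = -0.00440 + 0.04199j   from Y*(Ω₁)=0.02669 - 0.21419j, Y(Ω₂)=-0.19555 + 0.00383j
  term(m=+5) = 0.00429 + 0.01599j   from Y*(Ω₁)=-0.23620 - 0.14406j, Y(Ω₂)=-0.04333 - 0.04125j
  term(m=+6) = -0.00279 - 0.00383j   from Y*(Ω₁)=0.36157 - 0.24705j, Y(Ω₂)=-0.00032 - 0.01082j
Σ over m = 0.20425 + 0.00000j; ×(4π/13) → 0.19744 + 0.00000j. Real part: 0.197437

0.197437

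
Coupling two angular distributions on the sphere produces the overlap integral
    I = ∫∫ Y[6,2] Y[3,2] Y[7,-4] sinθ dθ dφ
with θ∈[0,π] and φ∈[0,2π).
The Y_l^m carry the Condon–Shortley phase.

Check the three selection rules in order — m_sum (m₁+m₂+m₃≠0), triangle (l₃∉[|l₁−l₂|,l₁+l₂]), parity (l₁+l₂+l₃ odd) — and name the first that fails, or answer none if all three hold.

azimuthal sum: 2 + 2 − 4 = 0  ✓
3 ≤ 7 ≤ 9 (triangle on l)  ✓
L = 6 + 3 + 7 = 16 (even)  ✓

none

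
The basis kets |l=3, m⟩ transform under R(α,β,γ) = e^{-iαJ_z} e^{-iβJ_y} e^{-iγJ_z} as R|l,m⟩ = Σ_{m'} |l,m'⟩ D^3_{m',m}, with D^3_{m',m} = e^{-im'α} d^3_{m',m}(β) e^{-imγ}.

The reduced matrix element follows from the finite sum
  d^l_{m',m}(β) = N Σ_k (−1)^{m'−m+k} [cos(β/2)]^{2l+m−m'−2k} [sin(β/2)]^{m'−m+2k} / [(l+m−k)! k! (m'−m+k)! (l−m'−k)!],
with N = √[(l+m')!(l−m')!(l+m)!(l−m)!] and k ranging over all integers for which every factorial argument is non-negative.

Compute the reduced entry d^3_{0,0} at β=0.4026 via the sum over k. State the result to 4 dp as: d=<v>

d=0.5669

d^3_{0,0}(β=0.4026) via the finite sum:
With c≡cos(β/2)=0.979807 and s≡sin(β/2)=0.199943, N=[6·6·6·6]^{1/2}=36.000000
k∈{0,1,2,3} keeps every argument non-negative
  k=0: (−1)^0·36.0000/(36)·0.9798^6·0.1999^0 = +0.884799
  k=1: (−1)^1·36.0000/(4)·0.9798^4·0.1999^2 = -0.331603
  k=2: (−1)^2·36.0000/(4)·0.9798^2·0.1999^4 = +0.013809
  k=3: (−1)^3·36.0000/(36)·0.9798^0·0.1999^6 = -0.000064
d^3_{0,0}(0.4026) = +0.884799 -0.331603 +0.013809 -0.000064 = +0.566940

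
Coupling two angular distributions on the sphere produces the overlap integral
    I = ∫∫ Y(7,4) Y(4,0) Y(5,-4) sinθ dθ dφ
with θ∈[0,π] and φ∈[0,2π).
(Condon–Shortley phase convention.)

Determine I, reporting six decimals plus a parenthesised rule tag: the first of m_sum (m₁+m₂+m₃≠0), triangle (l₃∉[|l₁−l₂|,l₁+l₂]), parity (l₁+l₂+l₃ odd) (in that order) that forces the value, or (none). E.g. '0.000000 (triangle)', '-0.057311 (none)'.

-0.153174 (none)

Rules hold: Σm=0, L=16 even, 3≤5≤11.
N = 15·9·11 = 1485
Δ = 6!·8!·2!/17! = 1/6126120
Racah Σ t=2..4: t=2:+1/69120 t=3:−1/20736 t=4:+1/69120 = -1/51840
⇒ 3j(7 4 5; 0 0 0)² = 280/21879, sgn +1
Racah Σ t=2..3: t=2:+1/483840 t=3:−1/1451520 = 1/725760
⇒ 3j(7 4 5; 4 0 -4)² = 24/1547, sgn -1
4πI² = N·(3j₀)²·(3jₘ)² = 14400/48841
I = -1·√(0.294834/4π) = -0.15317364
No selection rule forces the value: the integral is nonzero (none).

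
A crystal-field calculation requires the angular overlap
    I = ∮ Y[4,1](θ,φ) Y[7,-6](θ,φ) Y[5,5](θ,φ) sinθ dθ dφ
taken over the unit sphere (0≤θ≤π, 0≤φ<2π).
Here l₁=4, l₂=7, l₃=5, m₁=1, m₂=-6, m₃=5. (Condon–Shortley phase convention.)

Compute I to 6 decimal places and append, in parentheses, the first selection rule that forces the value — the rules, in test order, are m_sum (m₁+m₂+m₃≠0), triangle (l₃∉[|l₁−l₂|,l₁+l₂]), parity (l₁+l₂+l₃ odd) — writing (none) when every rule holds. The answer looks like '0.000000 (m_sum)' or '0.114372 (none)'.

-0.207103 (none)

m-sum 0 ✓  L=16 even ✓  3≤5≤11 ✓
Π(2lᵢ+1) = 9×15×11 = 1485
triangle coeff Δ(4,7,5) = 1/6126120
Σ_t [2,4]: t=2:+1/69120 t=3:−1/20736 t=4:+1/69120 = -1/51840
(3j)²=280/21879 [(4 7 5; 0 0 0)], sign=+1
Σ_t [1,1]: t=1:−1/9676800 = -1/9676800
(3j)²=27/952 [(4 7 5; 1 -6 5)], sign=-1
⇒ 4πI² = 2025/3757
I = (-1)√(2025/3757/(4π)) = -0.20710328
No selection rule forces the value: the integral is nonzero (none).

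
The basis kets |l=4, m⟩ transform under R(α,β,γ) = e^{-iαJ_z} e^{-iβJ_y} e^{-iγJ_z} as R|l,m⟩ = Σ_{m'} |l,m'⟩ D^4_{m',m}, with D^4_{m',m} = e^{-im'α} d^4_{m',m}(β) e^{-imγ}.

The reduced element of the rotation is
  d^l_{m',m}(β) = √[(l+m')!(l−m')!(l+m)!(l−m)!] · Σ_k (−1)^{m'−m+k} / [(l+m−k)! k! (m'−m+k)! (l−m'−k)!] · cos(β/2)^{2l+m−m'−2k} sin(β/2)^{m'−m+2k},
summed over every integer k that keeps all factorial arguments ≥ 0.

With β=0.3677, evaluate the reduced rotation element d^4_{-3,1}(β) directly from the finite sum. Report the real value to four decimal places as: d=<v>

d=0.0135

d^4_{-3,1}(β=0.3677) via the finite sum:
With c≡cos(β/2)=0.983147 and s≡sin(β/2)=0.182816, N=[1·5040·120·6]^{1/2}=1904.940944
Admissible k: 4..5 (factorial args all ≥0)
  k=4: (−1)^0·1904.9409/(144)·0.9831^4·0.1828^4 = +0.013805
  k=5: (−1)^1·1904.9409/(240)·0.9831^2·0.1828^6 = -0.000286
d^4_{-3,1}(0.3677) = +0.013805 -0.000286 = +0.013519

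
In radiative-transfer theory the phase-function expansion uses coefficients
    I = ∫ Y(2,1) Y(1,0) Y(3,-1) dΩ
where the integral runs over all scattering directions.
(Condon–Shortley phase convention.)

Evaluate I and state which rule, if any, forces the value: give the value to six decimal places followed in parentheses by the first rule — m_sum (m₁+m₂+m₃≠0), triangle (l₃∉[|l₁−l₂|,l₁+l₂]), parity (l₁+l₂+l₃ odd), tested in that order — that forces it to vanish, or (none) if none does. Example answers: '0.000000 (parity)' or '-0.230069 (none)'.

Checks pass: Σm=0; 6 even; l₃=3∈[1,3].
(2·2+1)(2·1+1)(2·3+1) = 105
Δ: 0! 4! 2! / 7! → 1/105
sum: t=0:+1/4 = 1/4
3j²(2 1 3; 0 0 0) = Δ·Π!·Σ² = 3/35  (sign -1)
sum: t=0:+1/6 = 1/6
3j²(2 1 3; 1 0 -1) = Δ·Π!·Σ² = 8/105  (sign +1)
combine: 4πI² = 105·3/35·8/105 = 24/35
take √, sign -1: I = -0.23359668
No selection rule forces the value: the integral is nonzero (none).

-0.233597 (none)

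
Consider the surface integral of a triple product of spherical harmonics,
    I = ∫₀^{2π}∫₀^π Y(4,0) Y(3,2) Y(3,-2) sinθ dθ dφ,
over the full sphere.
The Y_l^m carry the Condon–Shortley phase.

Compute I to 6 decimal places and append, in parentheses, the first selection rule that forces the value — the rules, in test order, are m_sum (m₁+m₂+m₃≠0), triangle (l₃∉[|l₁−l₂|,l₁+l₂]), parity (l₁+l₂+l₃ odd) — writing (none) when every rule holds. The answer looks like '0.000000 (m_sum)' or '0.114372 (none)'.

Checks pass: Σm=0; 10 even; l₃=3∈[1,7].
(2·4+1)(2·3+1)(2·3+1) = 441
Δ: 4! 4! 2! / 11! → 1/34650
sum: t=1:−1/72 t=2:+1/16 t=3:−1/72 = 5/144
3j²(4 3 3; 0 0 0) = Δ·Π!·Σ² = 2/77  (sign -1)
sum: t=3:−1/72 t=4:+1/576 = -7/576
3j²(4 3 3; 0 2 -2) = Δ·Π!·Σ² = 7/198  (sign +1)
combine: 4πI² = 441·2/77·7/198 = 49/121
take √, sign -1: I = -0.17951487
No selection rule forces the value: the integral is nonzero (none).

-0.179515 (none)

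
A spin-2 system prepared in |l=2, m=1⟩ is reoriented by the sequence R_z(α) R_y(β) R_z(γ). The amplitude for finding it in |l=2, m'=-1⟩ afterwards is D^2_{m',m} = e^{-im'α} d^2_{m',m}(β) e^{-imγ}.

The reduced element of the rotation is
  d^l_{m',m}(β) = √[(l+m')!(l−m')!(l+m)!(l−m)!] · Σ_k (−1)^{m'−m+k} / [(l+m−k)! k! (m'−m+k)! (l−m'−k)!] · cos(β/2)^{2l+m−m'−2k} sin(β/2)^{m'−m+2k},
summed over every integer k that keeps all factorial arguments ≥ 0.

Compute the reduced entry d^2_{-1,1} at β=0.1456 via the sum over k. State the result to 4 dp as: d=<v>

d^2_{-1,1}(β=0.1456) via the finite sum:
Half-angle: c=0.997351, s=0.072736. N=√(1·6·6·1)=6.000000
k: max(0,(1)−(-1))=2 … min(2+(1),2−(-1))=3
  k=2: (−1)^0·6.0000/(2)·0.9974^2·0.0727^2 = +0.015787
  k=3: (−1)^1·6.0000/(6)·0.9974^0·0.0727^4 = -0.000028
d^2_{-1,1}(0.1456) = +0.015787 -0.000028 = +0.015759

d=0.0158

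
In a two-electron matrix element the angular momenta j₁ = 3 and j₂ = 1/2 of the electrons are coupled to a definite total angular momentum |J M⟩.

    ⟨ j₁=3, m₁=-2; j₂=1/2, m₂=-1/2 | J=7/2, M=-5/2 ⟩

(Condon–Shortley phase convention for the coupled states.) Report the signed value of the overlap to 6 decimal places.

j₁+j₂−J=0  J+j₁−j₂=6  J−j₁+j₂=1  j₁+j₂+J+1=8
(j₁±m₁, j₂±m₂, J±M) = (1,5,0,1,1,6)
P² = 86400/7
sum k=0..0:
  [0] +1/120 = 1/120
S = 1/120
C² = P²·S² = 6/7 ; C = +0.925820

+0.925820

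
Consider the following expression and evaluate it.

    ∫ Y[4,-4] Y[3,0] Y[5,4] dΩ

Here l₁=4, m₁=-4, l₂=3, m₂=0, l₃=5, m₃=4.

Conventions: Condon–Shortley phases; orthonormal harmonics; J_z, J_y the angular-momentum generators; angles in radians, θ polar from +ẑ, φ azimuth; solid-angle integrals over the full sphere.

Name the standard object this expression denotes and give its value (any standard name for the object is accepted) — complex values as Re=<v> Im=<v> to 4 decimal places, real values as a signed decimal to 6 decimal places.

This is a Gaunt coefficient — the integral of a triple product of spherical harmonics over the sphere.
Rules hold: Σm=0, L=12 even, 1≤5≤7.
N = 9·7·11 = 693
Δ = 2!·6!·4!/13! = 1/180180
Racah Σ t=0..2: t=0:+1/576 t=1:−1/144 t=2:+1/576 = -1/288
⇒ 3j(4 3 5; 0 0 0)² = 20/1001, sgn +1
Racah Σ t=2..2: t=2:+1/8640 = 1/8640
⇒ 3j(4 3 5; -4 0 4)² = 28/715, sgn -1
4πI² = N·(3j₀)²·(3jₘ)² = 1008/1859
I = -1·√(0.542227/4π) = -0.20772350

Gaunt coefficient, -0.207724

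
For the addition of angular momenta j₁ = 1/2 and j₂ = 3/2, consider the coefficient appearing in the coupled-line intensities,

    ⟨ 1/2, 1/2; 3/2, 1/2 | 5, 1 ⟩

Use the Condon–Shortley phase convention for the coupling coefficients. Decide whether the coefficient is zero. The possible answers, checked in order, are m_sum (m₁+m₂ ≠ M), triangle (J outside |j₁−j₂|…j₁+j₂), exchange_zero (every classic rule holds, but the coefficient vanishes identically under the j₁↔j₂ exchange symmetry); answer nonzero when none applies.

triangle

m-sum: m₁+m₂ = 1/2+1/2 = 1, M = 1  ✓
triangle: need |j₁−j₂| ≤ J ≤ j₁+j₂, i.e. J ∈ [1, 2]; J = 5 is outside ✗ ⇒ coefficient is 0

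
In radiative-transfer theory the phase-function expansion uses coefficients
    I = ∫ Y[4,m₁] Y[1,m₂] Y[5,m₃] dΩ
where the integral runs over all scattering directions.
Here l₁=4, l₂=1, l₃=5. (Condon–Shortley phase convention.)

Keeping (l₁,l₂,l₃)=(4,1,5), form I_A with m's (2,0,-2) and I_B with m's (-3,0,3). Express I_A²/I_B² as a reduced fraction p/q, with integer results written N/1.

21/16

Same 4,1,5: normalisation and zero-m 3j drop out of the ratio.
A: Δ: 0! 8! 2! / 11! → 1/495; sum: t=0:+1/1440 = 1/1440; 3j²(4 1 5; 2 0 -2) = Δ·Π!·Σ² = 7/165  (sign -1)
B: Δ: 0! 8! 2! / 11! → 1/495; sum: t=0:+1/5040 = 1/5040; 3j²(4 1 5; -3 0 3) = Δ·Π!·Σ² = 16/495  (sign +1)
I_A²/I_B² = (7/165)/(16/495) = 21/16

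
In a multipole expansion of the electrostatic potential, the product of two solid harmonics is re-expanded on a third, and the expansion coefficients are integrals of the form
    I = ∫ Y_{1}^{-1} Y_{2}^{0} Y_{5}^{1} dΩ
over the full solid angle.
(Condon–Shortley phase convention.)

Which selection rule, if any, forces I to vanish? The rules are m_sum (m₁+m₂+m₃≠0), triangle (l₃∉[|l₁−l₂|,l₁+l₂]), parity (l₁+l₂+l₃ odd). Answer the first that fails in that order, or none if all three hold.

Σmᵢ = 0  ✓
l₃∈[|l₁−l₂|,l₁+l₂]=[1,3] required, l₃=5 fails  ✗
Σlᵢ = 8 ⇒ even

triangle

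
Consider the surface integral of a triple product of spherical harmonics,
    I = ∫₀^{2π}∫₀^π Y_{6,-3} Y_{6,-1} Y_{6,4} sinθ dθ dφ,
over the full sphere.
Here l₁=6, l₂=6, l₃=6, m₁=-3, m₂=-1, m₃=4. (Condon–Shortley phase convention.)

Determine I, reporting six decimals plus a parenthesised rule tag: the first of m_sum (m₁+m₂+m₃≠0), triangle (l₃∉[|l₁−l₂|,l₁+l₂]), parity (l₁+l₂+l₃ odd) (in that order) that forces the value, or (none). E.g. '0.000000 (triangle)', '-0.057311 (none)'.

-0.084679 (none)

Checks pass: Σm=0; 18 even; l₃=6∈[0,12].
(2·6+1)(2·6+1)(2·6+1) = 2197
Δ: 6! 6! 6! / 19! → 1/325909584
sum: t=0:+1/373248000 t=1:−1/1728000 t=2:+1/110592 t=3:−1/46656 t=4:+1/110592 t=5:−1/1728000 t=6:+1/373248000 = -7/1555200
3j²(6 6 6; 0 0 0) = Δ·Π!·Σ² = 400/46189  (sign -1)
sum: t=3:−1/1244160 t=4:+1/691200 t=5:−1/4147200 = 1/2488320
3j²(6 6 6; -3 -1 4) = Δ·Π!·Σ² = 875/184756  (sign +1)
combine: 4πI² = 2197·400/46189·875/184756 = 1137500/12623809
take √, sign -1: I = -0.08467897
No selection rule forces the value: the integral is nonzero (none).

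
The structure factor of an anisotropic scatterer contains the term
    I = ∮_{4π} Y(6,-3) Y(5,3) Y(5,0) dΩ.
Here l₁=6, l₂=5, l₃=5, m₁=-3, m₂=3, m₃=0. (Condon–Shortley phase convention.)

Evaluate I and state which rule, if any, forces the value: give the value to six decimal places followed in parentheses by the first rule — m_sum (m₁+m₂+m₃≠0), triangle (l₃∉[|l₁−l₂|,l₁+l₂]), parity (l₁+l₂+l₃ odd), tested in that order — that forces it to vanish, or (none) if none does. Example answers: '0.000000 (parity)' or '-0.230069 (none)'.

Checks pass: Σm=0; 16 even; l₃=5∈[1,11].
(2·6+1)(2·5+1)(2·5+1) = 1573
Δ: 6! 6! 4! / 17! → 1/28588560
sum: t=1:−1/345600 t=2:+1/13824 t=3:−1/5184 t=4:+1/13824 t=5:−1/345600 = -7/129600
3j²(6 5 5; 0 0 0) = Δ·Π!·Σ² = 80/7293  (sign +1)
sum: t=4:+1/138240 t=5:−1/34560 t=6:+1/103680 = -1/82944
3j²(6 5 5; -3 3 0) = Δ·Π!·Σ² = 125/9724  (sign +1)
combine: 4πI² = 1573·80/7293·125/9724 = 2500/11271
take √, sign +1: I = 0.13285682
No selection rule forces the value: the integral is nonzero (none).

0.132857 (none)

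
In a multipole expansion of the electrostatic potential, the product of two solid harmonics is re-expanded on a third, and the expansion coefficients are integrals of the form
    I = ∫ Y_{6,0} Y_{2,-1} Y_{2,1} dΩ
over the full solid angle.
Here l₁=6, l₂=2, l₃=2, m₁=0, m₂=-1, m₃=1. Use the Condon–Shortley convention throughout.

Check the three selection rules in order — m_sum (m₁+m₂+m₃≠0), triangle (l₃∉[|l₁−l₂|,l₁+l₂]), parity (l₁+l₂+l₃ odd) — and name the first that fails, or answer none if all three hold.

triangle

azimuthal sum: 0 − 1 + 1 = 0  ✓
l₃ must lie in [4,8]; have l₃=2  ✗
L = 6 + 2 + 2 = 10 (even)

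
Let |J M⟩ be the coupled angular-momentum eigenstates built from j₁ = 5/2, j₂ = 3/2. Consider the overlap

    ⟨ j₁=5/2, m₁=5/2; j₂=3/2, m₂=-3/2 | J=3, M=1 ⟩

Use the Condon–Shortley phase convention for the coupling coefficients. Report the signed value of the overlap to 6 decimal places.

+√(1/8) = +0.353553

triangle: 1!·4!·2!/8! = 48/40320
(j±m)!: 5!·0!·0!·3!·4!·2! = 34560
prefactor² = (2J+1)·Δ·N² = 288
  k=0: +1/(0!·1!·0!·0!·4!·2!) = 1/48
Σ = 1/48  ⇒  CG² = 288·(1/48)² = 1/8
CG = +√(1/8) = +0.353553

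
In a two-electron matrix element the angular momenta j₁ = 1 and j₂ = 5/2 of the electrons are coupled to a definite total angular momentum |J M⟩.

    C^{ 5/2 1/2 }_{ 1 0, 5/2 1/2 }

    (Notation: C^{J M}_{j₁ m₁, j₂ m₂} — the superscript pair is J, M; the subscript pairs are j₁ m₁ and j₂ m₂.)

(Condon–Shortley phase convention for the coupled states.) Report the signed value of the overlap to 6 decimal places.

−√(1/35) ≈ -0.169031

√[6·1!1!4!/7! · 1!1!3!2!3!2!] = √(144/35)
  +(−1)^0/∏(0,1,1,3,0,1)! = 1/6  (running 1/6)
  +(−1)^1/∏(1,0,0,2,1,2)! = -1/4  (running -1/12)
⟨..|..⟩ = √(144/35)·(-1/12) = -0.169031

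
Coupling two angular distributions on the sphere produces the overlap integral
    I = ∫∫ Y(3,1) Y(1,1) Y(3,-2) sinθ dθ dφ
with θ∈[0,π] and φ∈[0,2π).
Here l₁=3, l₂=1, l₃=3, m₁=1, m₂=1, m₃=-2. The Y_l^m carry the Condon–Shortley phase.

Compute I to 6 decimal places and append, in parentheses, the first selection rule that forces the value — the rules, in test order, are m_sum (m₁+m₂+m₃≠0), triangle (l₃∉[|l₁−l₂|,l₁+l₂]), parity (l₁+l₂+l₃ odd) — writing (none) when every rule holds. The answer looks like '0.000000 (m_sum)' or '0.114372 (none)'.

l₁+l₂+l₃=7 is odd: 3j(l;000)=0 ⇒ I=0

0.000000 (parity)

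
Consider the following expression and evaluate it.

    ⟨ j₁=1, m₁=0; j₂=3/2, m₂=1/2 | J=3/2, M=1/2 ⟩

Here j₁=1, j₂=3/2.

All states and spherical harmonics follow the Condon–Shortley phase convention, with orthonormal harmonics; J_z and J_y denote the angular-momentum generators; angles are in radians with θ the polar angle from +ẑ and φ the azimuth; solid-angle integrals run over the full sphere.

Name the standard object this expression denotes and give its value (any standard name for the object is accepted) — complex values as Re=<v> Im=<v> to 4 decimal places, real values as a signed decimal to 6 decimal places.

This is a Clebsch–Gordan (vector-coupling) coefficient.
√[4·1!1!2!/5! · 1!1!2!1!2!1!] = √(4/15)
  +(−1)^0/∏(0,1,1,2,0,0)! = 1/2  (running 1/2)
  +(−1)^1/∏(1,0,0,1,1,1)! = -1  (running -1/2)
⟨..|..⟩ = √(4/15)·(-1/2) = -0.258199

Clebsch–Gordan coefficient, −√(1/15) ≈ -0.258199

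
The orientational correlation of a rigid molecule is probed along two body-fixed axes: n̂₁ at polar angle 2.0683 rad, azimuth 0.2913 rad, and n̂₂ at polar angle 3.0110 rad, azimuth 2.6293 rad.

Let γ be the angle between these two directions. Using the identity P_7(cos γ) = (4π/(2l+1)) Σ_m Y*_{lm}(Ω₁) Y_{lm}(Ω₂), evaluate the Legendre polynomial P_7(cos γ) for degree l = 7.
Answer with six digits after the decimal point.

Addition theorem: P_7(cos γ) = (4π/15) Σ_m Y*_{lm}(Ω₁) Y_{lm}(Ω₂), m = −7…7:
  m=-7: Y*=-0.09135 + 0.18059j  Y=0.00000 + 0.00000j  product -0.00000 + 0.00000j
  m=-6: Y*=0.07241 - 0.40479j  Y=0.00001 - 0.00000j  product 0.00000 - 0.00000j
  m=-5: Y*=0.04300 + 0.37459j  Y=0.00014 - 0.00009j  product 0.00004 + 0.00005j
  m=-4: Y*=0.00323 + 0.00753j  Y=0.00094 - 0.00182j  product 0.00002 + 0.00000j
  m=-3: Y*=-0.22235 - 0.26565j  Y=-0.00063 - 0.01863j  product -0.00481 + 0.00431j
  m=-2: Y*=0.12688 + 0.08360j  Y=-0.06157 - 0.10128j  product 0.00066 - 0.01800j
  m=-1: Y*=0.27628 + 0.08284j  Y=-0.41252 - 0.23199j  product -0.09475 - 0.09827j
  m=+0: Y*=-0.19107 + 0.00000j  Y=-0.84668 + 0.00000j  product 0.16178 + 0.00000j
  m=+1: Y*=-0.27628 + 0.08284j  Y=0.41252 - 0.23199j  product -0.09475 + 0.09827j
  m=+2: Y*=0.12688 - 0.08360j  Y=-0.06157 + 0.10128j  product 0.00066 + 0.01800j
  m=+3: Y*=0.22235 - 0.26565j  Y=0.00063 - 0.01863j  product -0.00481 - 0.00431j
  m=+4: Y*=0.00323 - 0.00753j  Y=0.00094 + 0.00182j  product 0.00002 - 0.00000j
  m=+5: Y*=-0.04300 + 0.37459j  Y=-0.00014 - 0.00009j  product 0.00004 - 0.00005j
  m=+6: Y*=0.07241 + 0.40479j  Y=0.00001 + 0.00000j  product 0.00000 + 0.00000j
  m=+7: Y*=0.09135 + 0.18059j  Y=-0.00000 + 0.00000j  product -0.00000 - 0.00000j
Accumulated sum -0.03593 - 0.00000j; after 4π/(2l+1) scaling, -0.03010 - 0.00000j ⇒ P_7 = -0.030097

-0.030097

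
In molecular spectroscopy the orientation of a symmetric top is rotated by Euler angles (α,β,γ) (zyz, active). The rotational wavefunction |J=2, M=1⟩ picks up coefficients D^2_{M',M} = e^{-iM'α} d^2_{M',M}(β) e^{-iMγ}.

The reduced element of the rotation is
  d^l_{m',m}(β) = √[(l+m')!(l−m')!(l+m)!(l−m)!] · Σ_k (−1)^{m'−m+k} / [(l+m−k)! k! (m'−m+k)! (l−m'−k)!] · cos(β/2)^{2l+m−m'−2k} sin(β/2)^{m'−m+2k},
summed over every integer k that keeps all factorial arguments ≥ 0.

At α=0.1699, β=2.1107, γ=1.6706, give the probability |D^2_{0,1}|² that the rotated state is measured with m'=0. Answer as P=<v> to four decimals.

Split into d^2_{0,1}(β=2.1107) × two z-phases.
With c≡cos(β/2)=0.492923 and s≡sin(β/2)=0.870073, N=[2·2·6·1]^{1/2}=4.898979
k: max(0,(1)−(0))=1 … min(2+(1),2−(0))=2
  k=1: (−1)^0·4.8990/(2)·0.4929^3·0.8701^1 = +0.255252
  k=2: (−1)^1·4.8990/(2)·0.4929^1·0.8701^3 = -0.795283
d^2_{0,1}(2.1107) = +0.255252 -0.795283 = -0.540031
|D^2_{0,1}|² = |d^2_{0,1}(β)|² = (-0.540031)² = 0.291634 (the z-rotation phases have unit modulus)

P=0.2916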